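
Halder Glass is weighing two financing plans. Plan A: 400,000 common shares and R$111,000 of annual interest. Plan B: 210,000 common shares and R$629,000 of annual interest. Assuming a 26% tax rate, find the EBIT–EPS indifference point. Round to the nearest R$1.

At indifference, (EBIT − 111,000)(1 − t)/400,000 = (EBIT − 629,000)(1 − t)/210,000.
Cancelling (1 − t) and cross-multiplying: 210,000·(EBIT − 111,000) = 400,000·(EBIT − 629,000).
Solving, EBIT = (629,000·400,000 − 111,000·210,000) / (400,000 − 210,000) = 228,290,000,000 / 190,000 = 1,201,526.32.

R$1,201,526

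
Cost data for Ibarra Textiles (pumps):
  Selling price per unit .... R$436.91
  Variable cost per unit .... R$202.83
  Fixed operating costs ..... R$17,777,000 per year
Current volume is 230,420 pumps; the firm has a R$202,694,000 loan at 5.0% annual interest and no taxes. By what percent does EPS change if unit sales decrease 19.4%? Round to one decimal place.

At 230,420 units, contribution = 230,420 × R$234.08 = R$53,936,713.60.
Operating income = contribution − fixed costs = R$53,936,713.60 − R$17,777,000 = R$36,159,713.60.
Interest = R$10,134,700.00, so EBIT − I = R$26,025,013.60.
Degree of combined leverage = contribution ÷ (EBIT − I) = R$53,936,713.60 ÷ R$26,025,013.60 = 2.0725.
%ΔEPS = DCL × %ΔSales = 2.0725 × -19.4% = -40.2%.

-40.2%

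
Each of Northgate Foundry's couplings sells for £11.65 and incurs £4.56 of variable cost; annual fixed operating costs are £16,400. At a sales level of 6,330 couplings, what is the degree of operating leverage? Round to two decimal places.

Total contribution margin = 6,330 × £7.09 = £44,879.70.
Subtracting fixed costs: EBIT = £44,879.70 − £16,400 = £28,479.70.
Degree of operating leverage = £44,879.70 / £28,479.70 = 1.5758.

1.58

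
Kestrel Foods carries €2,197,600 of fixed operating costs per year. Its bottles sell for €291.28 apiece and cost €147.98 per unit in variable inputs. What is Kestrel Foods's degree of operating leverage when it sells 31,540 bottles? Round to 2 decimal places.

At 31,540 units, contribution = 31,540 × €143.30 = €4,519,682.00.
EBIT = €4,519,682.00 − €2,197,600 = €2,322,082.00.
So DOL = total CM / EBIT = €4,519,682.00 / €2,322,082.00 = 1.9464.

1.95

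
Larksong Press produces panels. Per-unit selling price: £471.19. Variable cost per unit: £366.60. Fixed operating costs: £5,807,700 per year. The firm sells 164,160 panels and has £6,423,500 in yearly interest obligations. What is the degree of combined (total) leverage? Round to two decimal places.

3.48

Total contribution margin = 164,160 × £104.59 = £17,169,494.40.
Subtracting fixed costs: EBIT = £17,169,494.40 − £5,807,700 = £11,361,794.40. Interest = £6,423,500.00.
DOL = £17,169,494.40 ÷ £11,361,794.40 = 1.5112; DFL = £11,361,794.40 ÷ £4,938,294.40 = 2.3008.
DCL = DOL × DFL = 1.5112 × 2.3008 = 3.4770.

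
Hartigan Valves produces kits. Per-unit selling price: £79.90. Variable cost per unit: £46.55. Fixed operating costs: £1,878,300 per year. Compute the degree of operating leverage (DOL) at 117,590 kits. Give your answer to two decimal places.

1.92

Contribution at this volume is 117,590 × £33.35 = £3,921,626.50.
Subtracting fixed costs: EBIT = £3,921,626.50 − £1,878,300 = £2,043,326.50.
Degree of operating leverage = £3,921,626.50 / £2,043,326.50 = 1.9192.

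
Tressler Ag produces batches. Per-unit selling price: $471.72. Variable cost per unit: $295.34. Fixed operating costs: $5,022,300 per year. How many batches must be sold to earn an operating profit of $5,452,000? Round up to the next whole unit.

Unit CM = price − variable cost = $471.72 − $295.34 = $176.38.
Need Q such that Q × $176.38 − $5,022,300 = $5,452,000, i.e. Q = $10,474,300 / $176.38 = 59,384.85 → 59,385.

59,385 batches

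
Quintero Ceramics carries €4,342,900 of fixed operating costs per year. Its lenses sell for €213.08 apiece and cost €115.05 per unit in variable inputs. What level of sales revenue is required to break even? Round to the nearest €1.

CM per unit = €213.08 − €115.05 = €98.03; CM ratio = €98.03 / €213.08 = 0.4601.
Break-even revenue = fixed costs × price ÷ CM = €4,342,900 × €213.08 ÷ €98.03 = €9,439,816.

€9,439,816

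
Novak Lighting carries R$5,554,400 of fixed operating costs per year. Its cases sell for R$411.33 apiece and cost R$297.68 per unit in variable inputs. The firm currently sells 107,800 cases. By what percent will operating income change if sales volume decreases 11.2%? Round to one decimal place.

Total contribution margin = 107,800 × R$113.65 = R$12,251,470.00.
Subtracting fixed costs: EBIT = R$12,251,470.00 − R$5,554,400 = R$6,697,070.00.
DOL = contribution ÷ EBIT = R$12,251,470.00 ÷ R$6,697,070.00 = 1.8294.
%ΔEBIT = DOL × %ΔSales = 1.8294 × -11.2% = -20.5%.

-20.5%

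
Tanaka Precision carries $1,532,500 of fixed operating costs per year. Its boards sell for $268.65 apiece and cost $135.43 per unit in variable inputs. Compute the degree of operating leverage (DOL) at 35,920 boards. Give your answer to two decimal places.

1.47

At 35,920 units, contribution = 35,920 × $133.22 = $4,785,262.40.
Subtracting fixed costs: EBIT = $4,785,262.40 − $1,532,500 = $3,252,762.40.
Degree of operating leverage = $4,785,262.40 / $3,252,762.40 = 1.4711.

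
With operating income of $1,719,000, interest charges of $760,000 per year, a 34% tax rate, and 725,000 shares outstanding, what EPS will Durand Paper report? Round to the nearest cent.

Interest = $760,000.00, so EBT = $1,719,000 − $760,000.00 = $959,000.00.
After tax at 34%: net income = $959,000.00 × 0.66 = $632,940.00.
EPS = $632,940.00 ÷ 725,000 = $0.87.

$0.87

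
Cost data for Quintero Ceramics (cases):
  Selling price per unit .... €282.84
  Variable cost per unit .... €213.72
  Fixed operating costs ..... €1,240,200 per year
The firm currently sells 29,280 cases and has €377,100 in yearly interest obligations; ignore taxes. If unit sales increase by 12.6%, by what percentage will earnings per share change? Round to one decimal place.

Contribution at this volume is 29,280 × €69.12 = €2,023,833.60.
EBIT = €2,023,833.60 − €1,240,200 = €783,633.60.
Interest = €377,100.00, so EBIT − I = €406,533.60.
Degree of combined leverage = contribution ÷ (EBIT − I) = €2,023,833.60 ÷ €406,533.60 = 4.9783.
%ΔEPS = DCL × %ΔSales = 4.9783 × +12.6% = +62.7%.

+62.7%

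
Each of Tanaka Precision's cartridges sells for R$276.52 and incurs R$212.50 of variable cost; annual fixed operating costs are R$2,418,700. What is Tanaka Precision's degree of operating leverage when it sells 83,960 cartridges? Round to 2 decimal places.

1.82

Total contribution margin = 83,960 × R$64.02 = R$5,375,119.20.
Operating income = contribution − fixed costs = R$5,375,119.20 − R$2,418,700 = R$2,956,419.20.
So DOL = total CM / EBIT = R$5,375,119.20 / R$2,956,419.20 = 1.8181.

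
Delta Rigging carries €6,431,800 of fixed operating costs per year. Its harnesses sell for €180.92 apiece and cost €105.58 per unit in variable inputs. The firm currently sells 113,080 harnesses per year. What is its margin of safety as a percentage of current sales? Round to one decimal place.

24.5%

Contribution margin per unit = €180.92 − €105.58 = €75.34. Break-even units = €6,431,800 ÷ €75.34 = 85,370.32; break-even revenue = 85,370.32 × €180.92 = €15,445,198.51.
Current sales = 113,080 × €180.92 = €20,458,433.60.
Margin of safety = (€20,458,433.60 − €15,445,198.51) ÷ €20,458,433.60 = 24.5%.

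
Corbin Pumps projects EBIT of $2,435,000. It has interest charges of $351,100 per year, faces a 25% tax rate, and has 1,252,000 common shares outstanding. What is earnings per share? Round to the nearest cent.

Pre-tax income = $2,435,000 − $351,100.00 = $2,083,900.00.
Net income = $2,083,900.00 × (1 − 0.25) = $1,562,925.00.
Per share: $1,562,925.00 / 1,252,000 shares = $1.25.

$1.25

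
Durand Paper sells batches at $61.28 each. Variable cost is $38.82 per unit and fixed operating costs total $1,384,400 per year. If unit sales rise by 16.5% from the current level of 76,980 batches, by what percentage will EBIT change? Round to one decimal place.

+82.8%

At 76,980 units, contribution = 76,980 × $22.46 = $1,728,970.80.
Operating income = contribution − fixed costs = $1,728,970.80 − $1,384,400 = $344,570.80.
Degree of operating leverage = $1,728,970.80 / $344,570.80 = 5.0178.
Operating income changes by 5.0178 × +16.5% = +82.8%.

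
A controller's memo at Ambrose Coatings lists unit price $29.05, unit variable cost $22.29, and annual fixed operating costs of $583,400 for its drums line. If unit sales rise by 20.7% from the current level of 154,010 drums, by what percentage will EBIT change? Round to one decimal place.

+47.1%

Total contribution margin = 154,010 × $6.76 = $1,041,107.60.
EBIT = $1,041,107.60 − $583,400 = $457,707.60.
DOL = contribution ÷ EBIT = $1,041,107.60 ÷ $457,707.60 = 2.2746.
%ΔEBIT = DOL × %ΔSales = 2.2746 × +20.7% = +47.1%.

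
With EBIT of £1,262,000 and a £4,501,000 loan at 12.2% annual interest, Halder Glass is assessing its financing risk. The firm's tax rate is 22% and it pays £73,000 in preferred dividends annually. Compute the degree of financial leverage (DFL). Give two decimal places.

2.04

Interest = £549,122.00.
Pre-tax preferred-dividend burden = £73,000 ÷ (1 − 0.22) = £93,589.74.
DFL = EBIT ÷ [EBIT − I − D_p/(1−t)] = £1,262,000 ÷ [£1,262,000 − £549,122.00 − £93,589.74] = £1,262,000 ÷ £619,288.26 = 2.0378.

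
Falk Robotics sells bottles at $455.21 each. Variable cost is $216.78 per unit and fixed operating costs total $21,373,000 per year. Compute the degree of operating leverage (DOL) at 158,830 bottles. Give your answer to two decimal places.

2.30

Contribution at this volume is 158,830 × $238.43 = $37,869,836.90.
Subtracting fixed costs: EBIT = $37,869,836.90 − $21,373,000 = $16,496,836.90.
DOL = contribution ÷ EBIT = $37,869,836.90 ÷ $16,496,836.90 = 2.2956.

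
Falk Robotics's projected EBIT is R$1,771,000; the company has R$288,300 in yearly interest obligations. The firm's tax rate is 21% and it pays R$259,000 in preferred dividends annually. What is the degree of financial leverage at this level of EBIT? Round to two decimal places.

1.53

Annual interest charges come to R$288,300.00.
Pre-tax preferred-dividend burden = R$259,000 ÷ (1 − 0.21) = R$327,848.10.
DFL = EBIT ÷ [EBIT − I − D_p/(1−t)] = R$1,771,000 ÷ [R$1,771,000 − R$288,300.00 − R$327,848.10] = R$1,771,000 ÷ R$1,154,851.90 = 1.5335.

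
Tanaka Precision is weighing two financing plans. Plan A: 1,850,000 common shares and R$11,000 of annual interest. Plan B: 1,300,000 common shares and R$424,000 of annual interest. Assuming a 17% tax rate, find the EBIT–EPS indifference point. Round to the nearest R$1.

At indifference, (EBIT − 11,000)(1 − t)/1,850,000 = (EBIT − 424,000)(1 − t)/1,300,000.
The (1 − t) factor cancels: (EBIT − 11,000) × 1,300,000 = (EBIT − 424,000) × 1,850,000.
Solving, EBIT = (424,000·1,850,000 − 11,000·1,300,000) / (1,850,000 − 1,300,000) = 770,100,000,000 / 550,000 = 1,400,181.82.

R$1,400,182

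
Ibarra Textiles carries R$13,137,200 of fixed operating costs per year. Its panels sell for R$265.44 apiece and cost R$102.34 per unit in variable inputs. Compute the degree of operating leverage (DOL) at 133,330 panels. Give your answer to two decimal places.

2.53

At 133,330 units, contribution = 133,330 × R$163.10 = R$21,746,123.00.
Subtracting fixed costs: EBIT = R$21,746,123.00 − R$13,137,200 = R$8,608,923.00.
Degree of operating leverage = R$21,746,123.00 / R$8,608,923.00 = 2.5260.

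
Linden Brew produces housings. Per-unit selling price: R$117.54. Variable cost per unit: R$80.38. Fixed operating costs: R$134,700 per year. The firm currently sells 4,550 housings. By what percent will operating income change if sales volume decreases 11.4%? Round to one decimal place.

Total contribution margin = 4,550 × R$37.16 = R$169,078.00.
EBIT = R$169,078.00 − R$134,700 = R$34,378.00.
So DOL = total CM / EBIT = R$169,078.00 / R$34,378.00 = 4.9182.
%ΔEBIT = DOL × %ΔSales = 4.9182 × -11.4% = -56.1%.

-56.1%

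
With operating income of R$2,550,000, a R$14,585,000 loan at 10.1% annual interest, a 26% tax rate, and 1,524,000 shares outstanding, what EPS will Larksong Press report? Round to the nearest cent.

R$0.52

Interest = R$1,473,085.00, so EBT = R$2,550,000 − R$1,473,085.00 = R$1,076,915.00.
Net income = R$1,076,915.00 × (1 − 0.26) = R$796,917.10.
Per share: R$796,917.10 / 1,524,000 shares = R$0.52.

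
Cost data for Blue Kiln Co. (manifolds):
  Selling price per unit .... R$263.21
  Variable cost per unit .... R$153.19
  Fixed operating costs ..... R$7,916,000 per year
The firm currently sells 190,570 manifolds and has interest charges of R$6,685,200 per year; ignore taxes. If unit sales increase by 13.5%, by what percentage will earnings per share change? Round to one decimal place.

Total contribution margin = 190,570 × R$110.02 = R$20,966,511.40.
Operating income = contribution − fixed costs = R$20,966,511.40 − R$7,916,000 = R$13,050,511.40.
After interest of R$6,685,200.00, pre-tax earnings = R$6,365,311.40.
Degree of combined leverage = contribution ÷ (EBIT − I) = R$20,966,511.40 ÷ R$6,365,311.40 = 3.2939.
EPS therefore changes by 3.2939 × (+13.5%) = +44.5%.

+44.5%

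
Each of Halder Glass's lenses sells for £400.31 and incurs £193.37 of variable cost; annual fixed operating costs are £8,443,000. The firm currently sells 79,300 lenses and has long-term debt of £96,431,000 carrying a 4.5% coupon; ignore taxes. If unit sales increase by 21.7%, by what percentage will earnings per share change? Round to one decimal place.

+98.2%

Total contribution margin = 79,300 × £206.94 = £16,410,342.00.
Operating income = contribution − fixed costs = £16,410,342.00 − £8,443,000 = £7,967,342.00.
Interest = £4,339,395.00, so EBIT − I = £3,627,947.00.
Degree of combined leverage = contribution ÷ (EBIT − I) = £16,410,342.00 ÷ £3,627,947.00 = 4.5233.
EPS therefore changes by 4.5233 × (+21.7%) = +98.2%.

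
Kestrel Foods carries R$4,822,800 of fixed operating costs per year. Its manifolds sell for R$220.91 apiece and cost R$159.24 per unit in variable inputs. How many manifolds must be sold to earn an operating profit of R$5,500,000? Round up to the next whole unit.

167,388 manifolds

Unit CM = price − variable cost = R$220.91 − R$159.24 = R$61.67.
Need Q such that Q × R$61.67 − R$4,822,800 = R$5,500,000, i.e. Q = R$10,322,800 / R$61.67 = 167,387.71 → 167,388.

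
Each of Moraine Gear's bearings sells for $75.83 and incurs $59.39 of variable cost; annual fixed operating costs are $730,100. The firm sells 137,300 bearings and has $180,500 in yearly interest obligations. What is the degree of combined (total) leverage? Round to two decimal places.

At 137,300 units, contribution = 137,300 × $16.44 = $2,257,212.00.
Operating income = contribution − fixed costs = $2,257,212.00 − $730,100 = $1,527,112.00. Interest = $180,500.00.
DOL = $2,257,212.00 ÷ $1,527,112.00 = 1.4781; DFL = $1,527,112.00 ÷ $1,346,612.00 = 1.1340.
Combined leverage = 1.4781 × 1.1340 = 1.6762.

1.68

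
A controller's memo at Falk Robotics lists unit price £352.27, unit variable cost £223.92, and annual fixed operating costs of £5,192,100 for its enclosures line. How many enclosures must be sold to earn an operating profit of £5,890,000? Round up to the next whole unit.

Unit CM = price − variable cost = £352.27 − £223.92 = £128.35.
Units = (FC + target) / CM = (£5,192,100 + £5,890,000) / £128.35 = 86,342.81, so 86,343 enclosures.

86,343 enclosures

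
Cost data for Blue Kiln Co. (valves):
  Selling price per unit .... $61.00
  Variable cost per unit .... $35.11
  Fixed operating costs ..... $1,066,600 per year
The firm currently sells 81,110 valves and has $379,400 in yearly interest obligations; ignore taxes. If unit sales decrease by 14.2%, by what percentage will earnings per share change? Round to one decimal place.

-45.6%

Contribution at this volume is 81,110 × $25.89 = $2,099,937.90.
EBIT = $2,099,937.90 − $1,066,600 = $1,033,337.90.
Interest = $379,400.00, so EBIT − I = $653,937.90.
Degree of combined leverage = contribution ÷ (EBIT − I) = $2,099,937.90 ÷ $653,937.90 = 3.2112.
EPS therefore changes by 3.2112 × (-14.2%) = -45.6%.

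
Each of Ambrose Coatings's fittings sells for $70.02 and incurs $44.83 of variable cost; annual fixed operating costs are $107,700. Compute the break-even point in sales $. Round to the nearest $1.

CM per unit = $70.02 − $44.83 = $25.19; CM ratio = $25.19 / $70.02 = 0.3598.
Break-even sales = FC ÷ CM ratio = $107,700 × $70.02 / $25.19 = $299,371.

$299,371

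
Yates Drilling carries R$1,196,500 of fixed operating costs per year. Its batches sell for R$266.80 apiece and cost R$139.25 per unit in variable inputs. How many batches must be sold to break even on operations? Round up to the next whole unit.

9,381 batches

Unit CM = price − variable cost = R$266.80 − R$139.25 = R$127.55.
Break-even Q = R$1,196,500 / R$127.55 = 9,380.64 → 9,381 batches.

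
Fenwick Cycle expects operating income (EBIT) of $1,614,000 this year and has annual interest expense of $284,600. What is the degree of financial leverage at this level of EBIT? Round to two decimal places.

Annual interest charges come to $284,600.00.
DFL = EBIT ÷ (EBIT − I) = $1,614,000 ÷ ($1,614,000 − $284,600.00) = $1,614,000 ÷ $1,329,400.00 = 1.2141.

1.21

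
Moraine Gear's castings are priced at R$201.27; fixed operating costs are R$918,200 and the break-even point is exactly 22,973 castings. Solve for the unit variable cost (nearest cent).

Contribution per unit must be FC / Q = R$918,200 / 22,973 = R$39.9687.
Hence VC = price − CM = R$201.27 − R$39.9687 = R$161.30.

R$161.30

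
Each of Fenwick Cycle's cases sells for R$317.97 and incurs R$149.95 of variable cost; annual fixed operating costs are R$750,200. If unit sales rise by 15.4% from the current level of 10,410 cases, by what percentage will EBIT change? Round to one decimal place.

+27.0%

At 10,410 units, contribution = 10,410 × R$168.02 = R$1,749,088.20.
EBIT = R$1,749,088.20 − R$750,200 = R$998,888.20.
So DOL = total CM / EBIT = R$1,749,088.20 / R$998,888.20 = 1.7510.
So EBIT moves 1.7510 × (+15.4%) = +27.0%.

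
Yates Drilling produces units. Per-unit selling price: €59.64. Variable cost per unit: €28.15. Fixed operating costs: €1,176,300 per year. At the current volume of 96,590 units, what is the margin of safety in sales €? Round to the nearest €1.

€3,532,792

Each unit contributes €59.64 − €28.15 = €31.49. Break-even units = €1,176,300 ÷ €31.49 = 37,354.72; break-even revenue = 37,354.72 × €59.64 = €2,227,835.25.
Current sales = 96,590 × €59.64 = €5,760,627.60.
Margin of safety = €5,760,627.60 − €2,227,835.25 = €3,532,792.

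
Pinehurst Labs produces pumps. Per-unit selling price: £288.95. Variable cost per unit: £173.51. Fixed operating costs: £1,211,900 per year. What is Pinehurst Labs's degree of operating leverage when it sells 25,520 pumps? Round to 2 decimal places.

At 25,520 units, contribution = 25,520 × £115.44 = £2,946,028.80.
EBIT = £2,946,028.80 − £1,211,900 = £1,734,128.80.
So DOL = total CM / EBIT = £2,946,028.80 / £1,734,128.80 = 1.6989.

1.70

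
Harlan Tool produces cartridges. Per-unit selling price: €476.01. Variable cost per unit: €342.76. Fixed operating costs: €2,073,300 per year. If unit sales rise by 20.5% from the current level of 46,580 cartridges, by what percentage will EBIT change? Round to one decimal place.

At 46,580 units, contribution = 46,580 × €133.25 = €6,206,785.00.
EBIT = €6,206,785.00 − €2,073,300 = €4,133,485.00.
DOL = contribution ÷ EBIT = €6,206,785.00 ÷ €4,133,485.00 = 1.5016.
Operating income changes by 1.5016 × +20.5% = +30.8%.

+30.8%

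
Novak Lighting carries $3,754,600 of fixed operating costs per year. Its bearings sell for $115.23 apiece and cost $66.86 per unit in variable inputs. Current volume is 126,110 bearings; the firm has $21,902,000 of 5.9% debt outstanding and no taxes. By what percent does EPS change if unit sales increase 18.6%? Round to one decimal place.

+107.7%

Contribution at this volume is 126,110 × $48.37 = $6,099,940.70.
Operating income = contribution − fixed costs = $6,099,940.70 − $3,754,600 = $2,345,340.70.
After interest of $1,292,218.00, pre-tax earnings = $1,053,122.70.
DCL = total CM / (EBIT − I) = $6,099,940.70 / $1,053,122.70 = 5.7922.
%ΔEPS = DCL × %ΔSales = 5.7922 × +18.6% = +107.7%.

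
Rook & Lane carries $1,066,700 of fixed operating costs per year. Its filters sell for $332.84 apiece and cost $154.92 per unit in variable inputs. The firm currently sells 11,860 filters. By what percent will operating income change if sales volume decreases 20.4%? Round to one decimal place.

At 11,860 units, contribution = 11,860 × $177.92 = $2,110,131.20.
EBIT = $2,110,131.20 − $1,066,700 = $1,043,431.20.
DOL = contribution ÷ EBIT = $2,110,131.20 ÷ $1,043,431.20 = 2.0223.
%ΔEBIT = DOL × %ΔSales = 2.0223 × -20.4% = -41.3%.

-41.3%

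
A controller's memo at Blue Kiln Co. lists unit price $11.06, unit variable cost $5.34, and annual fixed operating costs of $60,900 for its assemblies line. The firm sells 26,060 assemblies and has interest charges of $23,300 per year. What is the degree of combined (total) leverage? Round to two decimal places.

2.30

Total contribution margin = 26,060 × $5.72 = $149,063.20.
EBIT = $149,063.20 − $60,900 = $88,163.20. Interest = $23,300.00, so EBIT − I = $64,863.20.
Degree of total leverage = total CM / (EBIT − interest) = $149,063.20 / $64,863.20 = 2.2981.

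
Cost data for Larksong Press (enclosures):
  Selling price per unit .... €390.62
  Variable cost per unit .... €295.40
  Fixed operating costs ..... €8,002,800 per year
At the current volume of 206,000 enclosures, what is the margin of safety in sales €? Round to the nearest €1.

Contribution margin per unit = €390.62 − €295.40 = €95.22. Break-even units = €8,002,800 ÷ €95.22 = 84,045.37; break-even revenue = 84,045.37 × €390.62 = €32,829,801.89.
Actual sales revenue = 206,000 × €390.62 = €80,467,720.00.
Margin of safety = €80,467,720.00 − €32,829,801.89 = €47,637,918.

€47,637,918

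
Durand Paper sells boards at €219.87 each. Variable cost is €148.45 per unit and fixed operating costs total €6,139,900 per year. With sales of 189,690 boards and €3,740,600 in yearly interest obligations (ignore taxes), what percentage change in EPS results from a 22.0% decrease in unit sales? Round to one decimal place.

At 189,690 units, contribution = 189,690 × €71.42 = €13,547,659.80.
Operating income = contribution − fixed costs = €13,547,659.80 − €6,139,900 = €7,407,759.80.
Interest = €3,740,600.00, so EBIT − I = €3,667,159.80.
DCL = total CM / (EBIT − I) = €13,547,659.80 / €3,667,159.80 = 3.6943.
EPS therefore changes by 3.6943 × (-22.0%) = -81.3%.

-81.3%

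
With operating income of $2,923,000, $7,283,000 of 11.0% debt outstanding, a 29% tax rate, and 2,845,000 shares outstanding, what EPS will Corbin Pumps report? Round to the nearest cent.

Pre-tax income = $2,923,000 − $801,130.00 = $2,121,870.00.
Net income = $2,121,870.00 × (1 − 0.29) = $1,506,527.70.
EPS = $1,506,527.70 ÷ 2,845,000 = $0.53.

$0.53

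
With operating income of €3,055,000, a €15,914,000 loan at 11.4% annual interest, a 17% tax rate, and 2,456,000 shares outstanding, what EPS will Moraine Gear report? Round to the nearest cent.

Pre-tax income = €3,055,000 − €1,814,196.00 = €1,240,804.00.
Net income = €1,240,804.00 × (1 − 0.17) = €1,029,867.32.
Per share: €1,029,867.32 / 2,456,000 shares = €0.42.

€0.42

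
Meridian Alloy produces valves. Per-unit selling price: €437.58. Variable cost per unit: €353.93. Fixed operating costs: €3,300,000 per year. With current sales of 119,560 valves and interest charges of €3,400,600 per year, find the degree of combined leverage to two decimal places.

Total contribution margin = 119,560 × €83.65 = €10,001,194.00.
Subtracting fixed costs: EBIT = €10,001,194.00 − €3,300,000 = €6,701,194.00. Interest = €3,400,600.00.
DOL = €10,001,194.00 ÷ €6,701,194.00 = 1.4924; DFL = €6,701,194.00 ÷ €3,300,594.00 = 2.0303.
DCL = DOL × DFL = 1.4924 × 2.0303 = 3.0300.

3.03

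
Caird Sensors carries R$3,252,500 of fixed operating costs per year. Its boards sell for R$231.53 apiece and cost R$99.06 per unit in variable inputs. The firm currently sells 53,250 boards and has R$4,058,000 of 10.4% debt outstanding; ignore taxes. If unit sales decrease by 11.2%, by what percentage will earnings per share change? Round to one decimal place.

At 53,250 units, contribution = 53,250 × R$132.47 = R$7,054,027.50.
Subtracting fixed costs: EBIT = R$7,054,027.50 − R$3,252,500 = R$3,801,527.50.
After interest of R$422,032.00, pre-tax earnings = R$3,379,495.50.
DCL = total CM / (EBIT − I) = R$7,054,027.50 / R$3,379,495.50 = 2.0873.
%ΔEPS = DCL × %ΔSales = 2.0873 × -11.2% = -23.4%.

-23.4%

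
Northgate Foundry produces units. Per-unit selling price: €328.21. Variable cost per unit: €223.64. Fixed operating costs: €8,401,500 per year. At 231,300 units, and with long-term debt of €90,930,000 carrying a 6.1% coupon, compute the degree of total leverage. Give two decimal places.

Contribution at this volume is 231,300 × €104.57 = €24,187,041.00.
EBIT = €24,187,041.00 − €8,401,500 = €15,785,541.00. Interest = €5,546,730.00, so EBIT − I = €10,238,811.00.
DCL = contribution ÷ (EBIT − I) = €24,187,041.00 ÷ €10,238,811.00 = 2.3623.

2.36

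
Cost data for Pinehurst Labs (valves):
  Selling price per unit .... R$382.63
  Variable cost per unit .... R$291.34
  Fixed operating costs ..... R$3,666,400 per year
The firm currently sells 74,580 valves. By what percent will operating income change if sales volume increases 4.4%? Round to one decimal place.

Contribution at this volume is 74,580 × R$91.29 = R$6,808,408.20.
Subtracting fixed costs: EBIT = R$6,808,408.20 − R$3,666,400 = R$3,142,008.20.
DOL = contribution ÷ EBIT = R$6,808,408.20 ÷ R$3,142,008.20 = 2.1669.
%ΔEBIT = DOL × %ΔSales = 2.1669 × +4.4% = +9.5%.

+9.5%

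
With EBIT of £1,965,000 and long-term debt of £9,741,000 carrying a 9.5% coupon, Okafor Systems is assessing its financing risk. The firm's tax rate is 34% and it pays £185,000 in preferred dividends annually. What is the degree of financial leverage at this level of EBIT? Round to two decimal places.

Annual interest charges come to £925,395.00.
Pre-tax preferred-dividend burden = £185,000 ÷ (1 − 0.34) = £280,303.03.
DFL = EBIT ÷ [EBIT − I − D_p/(1−t)] = £1,965,000 ÷ [£1,965,000 − £925,395.00 − £280,303.03] = £1,965,000 ÷ £759,301.97 = 2.5879.

2.59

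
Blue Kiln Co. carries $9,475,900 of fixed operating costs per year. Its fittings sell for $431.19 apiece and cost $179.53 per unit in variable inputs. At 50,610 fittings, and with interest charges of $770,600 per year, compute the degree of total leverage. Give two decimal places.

At 50,610 units, contribution = 50,610 × $251.66 = $12,736,512.60.
Subtracting fixed costs: EBIT = $12,736,512.60 − $9,475,900 = $3,260,612.60. Interest = $770,600.00, so EBIT − I = $2,490,012.60.
DCL = contribution ÷ (EBIT − I) = $12,736,512.60 ÷ $2,490,012.60 = 5.1150.

5.12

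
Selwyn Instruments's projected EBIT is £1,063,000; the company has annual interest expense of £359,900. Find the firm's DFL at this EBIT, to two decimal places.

Interest = £359,900.00.
Degree of financial leverage = EBIT / (EBIT − interest) = £1,063,000 / £703,100.00 = 1.5119.

1.51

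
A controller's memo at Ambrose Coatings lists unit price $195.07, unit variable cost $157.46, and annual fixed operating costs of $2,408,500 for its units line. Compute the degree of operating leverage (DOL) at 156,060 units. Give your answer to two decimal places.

1.70

At 156,060 units, contribution = 156,060 × $37.61 = $5,869,416.60.
Operating income = contribution − fixed costs = $5,869,416.60 − $2,408,500 = $3,460,916.60.
So DOL = total CM / EBIT = $5,869,416.60 / $3,460,916.60 = 1.6959.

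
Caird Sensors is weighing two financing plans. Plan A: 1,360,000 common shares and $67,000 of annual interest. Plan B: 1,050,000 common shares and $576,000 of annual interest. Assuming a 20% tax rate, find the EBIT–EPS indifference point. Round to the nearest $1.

$2,300,032

Set EPS_A = EPS_B: (EBIT − $67,000)(1 − 0.20) ÷ 1,360,000 = (EBIT − $576,000)(1 − 0.20) ÷ 1,050,000.
Cancelling (1 − t) and cross-multiplying: 1,050,000·(EBIT − 67,000) = 1,360,000·(EBIT − 576,000).
Solving, EBIT = (576,000·1,360,000 − 67,000·1,050,000) / (1,360,000 − 1,050,000) = 713,010,000,000 / 310,000 = 2,300,032.26.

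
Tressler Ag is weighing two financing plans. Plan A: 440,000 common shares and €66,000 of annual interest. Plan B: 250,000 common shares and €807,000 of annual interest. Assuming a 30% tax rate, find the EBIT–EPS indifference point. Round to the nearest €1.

€1,782,000

Set EPS_A = EPS_B: (EBIT − €66,000)(1 − 0.30) ÷ 440,000 = (EBIT − €807,000)(1 − 0.30) ÷ 250,000.
The (1 − t) factor cancels: (EBIT − 66,000) × 250,000 = (EBIT − 807,000) × 440,000.
EBIT × (440,000 − 250,000) = 807,000 × 440,000 − 66,000 × 250,000 = 338,580,000,000, so EBIT = 338,580,000,000 ÷ 190,000 = 1,782,000.00.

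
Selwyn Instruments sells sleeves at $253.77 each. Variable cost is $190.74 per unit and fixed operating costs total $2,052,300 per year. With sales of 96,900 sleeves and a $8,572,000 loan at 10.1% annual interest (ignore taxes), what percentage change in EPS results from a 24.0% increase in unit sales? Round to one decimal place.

Contribution at this volume is 96,900 × $63.03 = $6,107,607.00.
Operating income = contribution − fixed costs = $6,107,607.00 − $2,052,300 = $4,055,307.00.
Interest = $865,772.00, so EBIT − I = $3,189,535.00.
DCL = total CM / (EBIT − I) = $6,107,607.00 / $3,189,535.00 = 1.9149.
%ΔEPS = DCL × %ΔSales = 1.9149 × +24.0% = +46.0%.

+46.0%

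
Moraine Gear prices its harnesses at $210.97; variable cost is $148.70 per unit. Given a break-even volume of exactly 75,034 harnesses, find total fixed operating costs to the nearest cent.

$4,672,367.18

Each unit contributes $210.97 − $148.70 = $62.27.
Fixed costs = break-even units × CM = 75,034 × $62.27 = $4,672,367.18.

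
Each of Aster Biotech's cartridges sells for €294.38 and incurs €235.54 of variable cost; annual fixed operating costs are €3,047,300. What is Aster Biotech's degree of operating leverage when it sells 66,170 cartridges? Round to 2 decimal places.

Contribution at this volume is 66,170 × €58.84 = €3,893,442.80.
Operating income = contribution − fixed costs = €3,893,442.80 − €3,047,300 = €846,142.80.
Degree of operating leverage = €3,893,442.80 / €846,142.80 = 4.6014.

4.60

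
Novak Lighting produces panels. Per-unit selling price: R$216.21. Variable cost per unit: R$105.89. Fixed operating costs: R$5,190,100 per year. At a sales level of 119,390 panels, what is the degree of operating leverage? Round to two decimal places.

At 119,390 units, contribution = 119,390 × R$110.32 = R$13,171,104.80.
Operating income = contribution − fixed costs = R$13,171,104.80 − R$5,190,100 = R$7,981,004.80.
Degree of operating leverage = R$13,171,104.80 / R$7,981,004.80 = 1.6503.

1.65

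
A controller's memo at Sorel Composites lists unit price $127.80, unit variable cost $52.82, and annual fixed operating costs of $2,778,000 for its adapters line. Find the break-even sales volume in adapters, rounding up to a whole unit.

37,050 adapters

Unit CM = price − variable cost = $127.80 − $52.82 = $74.98.
Break-even Q = $2,778,000 / $74.98 = 37,049.88 → 37,050 adapters.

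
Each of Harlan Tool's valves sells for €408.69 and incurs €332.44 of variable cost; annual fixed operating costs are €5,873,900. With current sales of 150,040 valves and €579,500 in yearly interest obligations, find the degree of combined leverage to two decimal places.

2.29

Contribution at this volume is 150,040 × €76.25 = €11,440,550.00.
Operating income = contribution − fixed costs = €11,440,550.00 − €5,873,900 = €5,566,650.00. Interest = €579,500.00.
DOL = €11,440,550.00 ÷ €5,566,650.00 = 2.0552; DFL = €5,566,650.00 ÷ €4,987,150.00 = 1.1162.
DCL = DOL × DFL = 2.0552 × 1.1162 = 2.2940.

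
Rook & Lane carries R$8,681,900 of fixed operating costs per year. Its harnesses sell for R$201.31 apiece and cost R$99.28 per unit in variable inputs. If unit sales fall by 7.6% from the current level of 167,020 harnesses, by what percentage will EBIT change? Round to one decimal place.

-15.5%

Total contribution margin = 167,020 × R$102.03 = R$17,041,050.60.
EBIT = R$17,041,050.60 − R$8,681,900 = R$8,359,150.60.
DOL = contribution ÷ EBIT = R$17,041,050.60 ÷ R$8,359,150.60 = 2.0386.
So EBIT moves 2.0386 × (-7.6%) = -15.5%.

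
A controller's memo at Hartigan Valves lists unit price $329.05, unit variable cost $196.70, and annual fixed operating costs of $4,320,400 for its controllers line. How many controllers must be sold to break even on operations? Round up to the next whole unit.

Each unit contributes $329.05 − $196.70 = $132.35.
Units to break even: $4,320,400 ÷ $132.35 = 32,643.75, rounded up to 32,644.

32,644 controllers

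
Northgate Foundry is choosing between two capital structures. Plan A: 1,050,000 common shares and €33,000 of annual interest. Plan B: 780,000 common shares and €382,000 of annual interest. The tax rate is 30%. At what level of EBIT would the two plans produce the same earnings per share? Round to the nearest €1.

€1,390,222

Set EPS_A = EPS_B: (EBIT − €33,000)(1 − 0.30) ÷ 1,050,000 = (EBIT − €382,000)(1 − 0.30) ÷ 780,000.
The (1 − t) factor cancels: (EBIT − 33,000) × 780,000 = (EBIT − 382,000) × 1,050,000.
EBIT × (1,050,000 − 780,000) = 382,000 × 1,050,000 − 33,000 × 780,000 = 375,360,000,000, so EBIT = 375,360,000,000 ÷ 270,000 = 1,390,222.22.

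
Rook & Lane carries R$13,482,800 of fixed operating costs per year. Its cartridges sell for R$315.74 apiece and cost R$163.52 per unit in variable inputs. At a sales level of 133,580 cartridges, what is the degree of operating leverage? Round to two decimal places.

At 133,580 units, contribution = 133,580 × R$152.22 = R$20,333,547.60.
Operating income = contribution − fixed costs = R$20,333,547.60 − R$13,482,800 = R$6,850,747.60.
So DOL = total CM / EBIT = R$20,333,547.60 / R$6,850,747.60 = 2.9681.

2.97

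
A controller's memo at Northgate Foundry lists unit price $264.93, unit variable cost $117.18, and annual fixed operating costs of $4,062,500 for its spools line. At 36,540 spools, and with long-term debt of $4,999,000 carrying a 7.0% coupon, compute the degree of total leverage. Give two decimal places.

At 36,540 units, contribution = 36,540 × $147.75 = $5,398,785.00.
Subtracting fixed costs: EBIT = $5,398,785.00 − $4,062,500 = $1,336,285.00. Interest = $349,930.00, so EBIT − I = $986,355.00.
DCL = contribution ÷ (EBIT − I) = $5,398,785.00 ÷ $986,355.00 = 5.4735.

5.47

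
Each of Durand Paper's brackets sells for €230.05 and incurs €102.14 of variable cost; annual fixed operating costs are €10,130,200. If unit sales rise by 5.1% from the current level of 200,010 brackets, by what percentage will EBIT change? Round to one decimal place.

+8.4%

Contribution at this volume is 200,010 × €127.91 = €25,583,279.10.
EBIT = €25,583,279.10 − €10,130,200 = €15,453,079.10.
Degree of operating leverage = €25,583,279.10 / €15,453,079.10 = 1.6555.
So EBIT moves 1.6555 × (+5.1%) = +8.4%.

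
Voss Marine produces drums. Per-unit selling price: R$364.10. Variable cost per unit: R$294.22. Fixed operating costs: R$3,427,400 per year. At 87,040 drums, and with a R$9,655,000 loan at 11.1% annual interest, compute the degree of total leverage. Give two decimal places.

3.84

Contribution at this volume is 87,040 × R$69.88 = R$6,082,355.20.
Operating income = contribution − fixed costs = R$6,082,355.20 − R$3,427,400 = R$2,654,955.20. Interest = R$1,071,705.00, so EBIT − I = R$1,583,250.20.
Degree of total leverage = total CM / (EBIT − interest) = R$6,082,355.20 / R$1,583,250.20 = 3.8417.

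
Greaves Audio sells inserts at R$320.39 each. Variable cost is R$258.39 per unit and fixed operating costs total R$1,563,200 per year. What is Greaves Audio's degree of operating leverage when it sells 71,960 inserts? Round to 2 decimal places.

Contribution at this volume is 71,960 × R$62.00 = R$4,461,520.00.
Subtracting fixed costs: EBIT = R$4,461,520.00 − R$1,563,200 = R$2,898,320.00.
Degree of operating leverage = R$4,461,520.00 / R$2,898,320.00 = 1.5393.

1.54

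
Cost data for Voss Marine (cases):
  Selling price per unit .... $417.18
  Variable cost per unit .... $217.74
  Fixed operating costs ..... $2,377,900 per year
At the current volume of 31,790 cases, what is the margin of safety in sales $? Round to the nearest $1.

Unit CM = price − variable cost = $417.18 − $217.74 = $199.44. Break-even units = $2,377,900 ÷ $199.44 = 11,922.88; break-even revenue = 11,922.88 × $417.18 = $4,973,988.78.
Actual sales revenue = 31,790 × $417.18 = $13,262,152.20.
Margin of safety = $13,262,152.20 − $4,973,988.78 = $8,288,163.

$8,288,163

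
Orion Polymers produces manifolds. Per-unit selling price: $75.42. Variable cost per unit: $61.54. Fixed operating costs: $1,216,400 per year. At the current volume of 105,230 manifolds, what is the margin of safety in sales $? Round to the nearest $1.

$1,326,873

Each unit contributes $75.42 − $61.54 = $13.88. Break-even units = $1,216,400 ÷ $13.88 = 87,636.89; break-even revenue = 87,636.89 × $75.42 = $6,609,574.06.
Actual sales revenue = 105,230 × $75.42 = $7,936,446.60.
Margin of safety = $7,936,446.60 − $6,609,574.06 = $1,326,873.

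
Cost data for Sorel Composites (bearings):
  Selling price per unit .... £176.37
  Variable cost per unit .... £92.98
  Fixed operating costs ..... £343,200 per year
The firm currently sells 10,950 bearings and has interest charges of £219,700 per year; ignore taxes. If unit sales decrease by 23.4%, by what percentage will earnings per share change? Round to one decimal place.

Contribution at this volume is 10,950 × £83.39 = £913,120.50.
EBIT = £913,120.50 − £343,200 = £569,920.50.
After interest of £219,700.00, pre-tax earnings = £350,220.50.
DCL = total CM / (EBIT − I) = £913,120.50 / £350,220.50 = 2.6073.
EPS therefore changes by 2.6073 × (-23.4%) = -61.0%.

-61.0%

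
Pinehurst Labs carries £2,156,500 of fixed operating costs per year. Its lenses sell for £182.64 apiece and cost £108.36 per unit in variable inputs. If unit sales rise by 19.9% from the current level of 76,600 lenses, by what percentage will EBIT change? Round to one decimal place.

Contribution at this volume is 76,600 × £74.28 = £5,689,848.00.
Operating income = contribution − fixed costs = £5,689,848.00 − £2,156,500 = £3,533,348.00.
DOL = contribution ÷ EBIT = £5,689,848.00 ÷ £3,533,348.00 = 1.6103.
Operating income changes by 1.6103 × +19.9% = +32.0%.

+32.0%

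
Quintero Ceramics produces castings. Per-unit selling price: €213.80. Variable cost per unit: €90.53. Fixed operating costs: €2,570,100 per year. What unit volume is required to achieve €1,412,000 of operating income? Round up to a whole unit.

32,304 castings

Each unit contributes €213.80 − €90.53 = €123.27.
Required volume = (fixed costs + target profit) ÷ CM = (€2,570,100 + €1,412,000) ÷ €123.27 = 32,303.89, so 32,304 castings.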